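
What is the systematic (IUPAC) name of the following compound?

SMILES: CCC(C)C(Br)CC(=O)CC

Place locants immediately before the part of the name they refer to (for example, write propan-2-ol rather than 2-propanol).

5-bromo-6-methyloctan-3-one

Counting along the main chain through the carbonyl gives 8 carbons: the parent is octane.
A ketone (C=O on an internal carbon) is the principal characteristic group, giving the suffix -one.
Number the chain so that numbering from this end puts the carbonyl group at C-3 rather than C-6.
With this numbering: the carbonyl at C-3; a bromo group at C-5; a methyl group at C-6.
The substituents are ordered alphabetically, ignoring any di-/tri- multipliers.
Putting it together: 5-bromo-6-methyloctan-3-one.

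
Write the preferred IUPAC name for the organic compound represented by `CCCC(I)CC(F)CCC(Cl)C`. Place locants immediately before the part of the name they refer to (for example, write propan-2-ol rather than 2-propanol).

2-chloro-5-fluoro-7-iododecane

The longest continuous carbon chain has 10 atoms, so the parent hydride is decane.
The numbering direction is chosen so that the substituent locant set {2,5,7} is lower than {4,6,9} at the first point of difference.
With this numbering: a chloro group at C-2; a fluoro group at C-5; an iodo group at C-7.
Prefixes are listed alphabetically: chloro, fluoro, iodo.
Assembling the pieces gives 2-chloro-5-fluoro-7-iododecane.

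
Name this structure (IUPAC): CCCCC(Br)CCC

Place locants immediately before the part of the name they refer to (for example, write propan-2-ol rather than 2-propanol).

4-bromooctane

The longest carbon chain is 8 atoms: the parent is octane.
Choose the numbering such that the substituent locant set {4} is lower than {5} at the first point of difference.
This places a bromo group at C-4.
Putting it together: 4-bromooctane.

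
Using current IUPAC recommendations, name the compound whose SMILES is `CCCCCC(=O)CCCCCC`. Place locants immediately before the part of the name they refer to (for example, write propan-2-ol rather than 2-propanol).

The longest carbon chain that includes the carbonyl has 12 carbons, so the parent hydride is dodecane.
The highest-priority functional group is a ketone (C=O on an internal carbon), so the name ends in -one.
Choose the numbering such that numbering from this end puts the carbonyl group at C-6 rather than C-7.
This places the carbonyl at C-6.
Putting it together: dodecan-6-one.

dodecan-6-one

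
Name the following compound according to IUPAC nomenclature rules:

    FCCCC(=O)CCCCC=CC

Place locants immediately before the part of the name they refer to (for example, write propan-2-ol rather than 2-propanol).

The longest carbon chain that includes the carbonyl and the multiple bond has 11 carbons, so the parent hydride is undecane.
The principal characteristic group is a ketone (C=O on an internal carbon), named with the suffix -one.
The chain contains a C=C double bond, so the unsaturation ending is -ene.
The numbering direction is chosen so that numbering from this end puts the carbonyl group at C-4 rather than C-8.
With this numbering: the carbonyl at C-4; the double bond between C-9 and C-10; a fluoro group at C-1.
Assembling the pieces gives 1-fluoroundec-9-en-4-one.

1-fluoroundec-9-en-4-one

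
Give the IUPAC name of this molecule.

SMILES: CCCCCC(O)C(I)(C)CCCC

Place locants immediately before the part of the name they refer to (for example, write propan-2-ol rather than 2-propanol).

5-iodo-5-methylundecan-6-ol

The longest chain bearing the –OH group is 11 carbons long (undecane).
The principal characteristic group is an alcohol (–OH), named with the suffix -ol.
Choose the numbering such that the substituent locant set {5,5} is lower than {7,7} at the first point of difference.
This places the hydroxyl at C-6; an iodo group at C-5; a methyl group at C-5.
Prefixes are listed alphabetically: iodo, methyl.
Putting it together: 5-iodo-5-methylundecan-6-ol.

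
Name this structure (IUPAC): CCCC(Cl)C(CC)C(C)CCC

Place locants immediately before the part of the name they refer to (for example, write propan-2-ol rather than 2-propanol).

4-chloro-5-ethyl-6-methylnonane

The longest carbon chain is 9 atoms: the parent is nonane.
Number the chain so that the locant sets are identical either way, so the alphabetically earlier chloro substituent takes the lower locant (4 rather than 6).
This places a chloro group at C-4; an ethyl group at C-5; a methyl group at C-6.
The substituents are ordered alphabetically, ignoring any di-/tri- multipliers.
Assembling the pieces gives 4-chloro-5-ethyl-6-methylnonane.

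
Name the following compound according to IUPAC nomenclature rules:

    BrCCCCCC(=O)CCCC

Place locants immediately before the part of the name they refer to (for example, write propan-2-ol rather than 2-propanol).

10-bromodecan-5-one

Counting along the main chain through the carbonyl gives 10 carbons: the parent is decane.
A ketone (C=O on an internal carbon) is the principal characteristic group, giving the suffix -one.
The numbering direction is chosen so that numbering from this end puts the carbonyl group at C-5 rather than C-6.
This places the carbonyl at C-5; a bromo group at C-10.
The name is 10-bromodecan-5-one.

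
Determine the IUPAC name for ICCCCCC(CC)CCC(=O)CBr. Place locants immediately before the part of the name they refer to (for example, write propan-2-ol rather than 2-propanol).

Counting along the main chain through the carbonyl gives 10 carbons: the parent is decane.
The highest-priority functional group is a ketone (C=O on an internal carbon), so the name ends in -one.
Choose the numbering such that numbering from this end puts the carbonyl group at C-2 rather than C-9.
This places the carbonyl at C-2; a bromo group at C-1; an ethyl group at C-5; an iodo group at C-10.
Substituent prefixes are cited in alphabetical order (multiplying prefixes like di-/tri- are ignored for ordering).
Putting it together: 1-bromo-5-ethyl-10-iododecan-2-one.

1-bromo-5-ethyl-10-iododecan-2-one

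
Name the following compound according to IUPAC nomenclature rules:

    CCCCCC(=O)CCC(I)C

The longest chain bearing the carbonyl is 10 carbons long (decane).
A ketone (C=O on an internal carbon) is the principal characteristic group, giving the suffix -one.
Number the chain so that numbering from this end puts the carbonyl group at C-5 rather than C-6.
This places the carbonyl at C-5; an iodo group at C-2.
Assembling the pieces gives 2-iododecan-5-one.

2-iododecan-5-one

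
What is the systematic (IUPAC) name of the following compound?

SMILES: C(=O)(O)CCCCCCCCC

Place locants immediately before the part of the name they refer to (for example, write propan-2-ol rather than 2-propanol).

Counting along the main chain through the –COOH group gives 10 carbons: the parent is decane.
A carboxylic acid (terminal –COOH) is the principal characteristic group, giving the suffix -oic acid.
The numbering direction is chosen so that the carboxylic acid carbon is C-1 by definition.
Putting it together: decanoic acid.

decanoic acid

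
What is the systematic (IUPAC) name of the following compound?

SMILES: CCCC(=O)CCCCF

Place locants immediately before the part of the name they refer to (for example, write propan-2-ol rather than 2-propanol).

The longest carbon chain that includes the carbonyl has 8 carbons, so the parent hydride is octane.
A ketone (C=O on an internal carbon) is the principal characteristic group, giving the suffix -one.
The numbering direction is chosen so that numbering from this end puts the carbonyl group at C-4 rather than C-5.
With this numbering: the carbonyl at C-4; a fluoro group at C-8.
Assembling the pieces gives 8-fluorooctan-4-one.

8-fluorooctan-4-one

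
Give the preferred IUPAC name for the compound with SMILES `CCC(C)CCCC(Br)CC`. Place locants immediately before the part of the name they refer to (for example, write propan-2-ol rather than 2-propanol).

3-bromo-7-methylnonane

The longest continuous carbon chain has 9 atoms, so the parent hydride is nonane.
Number the chain so that the locant sets are identical either way, so the alphabetically earlier bromo substituent takes the lower locant (3 rather than 7).
This places a bromo group at C-3; a methyl group at C-7.
Substituent prefixes are cited in alphabetical order (multiplying prefixes like di-/tri- are ignored for ordering).
Putting it together: 3-bromo-7-methylnonane.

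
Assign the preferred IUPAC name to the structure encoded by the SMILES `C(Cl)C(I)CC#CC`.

The longest carbon chain that includes the multiple bond has 6 carbons, so the parent hydride is hexane.
A C≡C triple bond in the chain gives the infix -yne-.
Choose the numbering such that numbering from this end puts the triple bond at C-2 rather than C-4.
That gives the triple bond between C-2 and C-3; a chloro group at C-6; an iodo group at C-5.
Prefixes are listed alphabetically: chloro, iodo.
The name is 6-chloro-5-iodohex-2-yne.

6-chloro-5-iodohex-2-yne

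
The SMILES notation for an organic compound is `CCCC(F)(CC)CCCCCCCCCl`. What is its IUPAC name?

1-chloro-9-ethyl-9-fluorododecane

The longest continuous carbon chain has 12 atoms, so the parent hydride is dodecane.
Choose the numbering such that the substituent locant set {1,9,9} is lower than {4,4,12} at the first point of difference.
That gives a chloro group at C-1; an ethyl group at C-9; a fluoro group at C-9.
Substituent prefixes are cited in alphabetical order (multiplying prefixes like di-/tri- are ignored for ordering).
Assembling the pieces gives 1-chloro-9-ethyl-9-fluorododecane.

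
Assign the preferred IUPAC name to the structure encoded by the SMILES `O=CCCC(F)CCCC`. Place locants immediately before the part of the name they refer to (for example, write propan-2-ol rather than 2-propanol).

The longest carbon chain that includes the –CHO group has 8 carbons, so the parent hydride is octane.
An aldehyde (terminal –CHO) is the principal characteristic group, giving the suffix -al.
The numbering direction is chosen so that the aldehyde carbon is C-1 by definition.
That gives a fluoro group at C-4.
The name is 4-fluorooctanal.

4-fluorooctanal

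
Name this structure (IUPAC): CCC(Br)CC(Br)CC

3,5-dibromoheptane

The longest carbon chain is 7 atoms: the parent is heptane.
The molecule is symmetric, so either numbering direction gives the same locants.
With this numbering: bromo groups at C-3 and C-5.
Putting it together: 3,5-dibromoheptane.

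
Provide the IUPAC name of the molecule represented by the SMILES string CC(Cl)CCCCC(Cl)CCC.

2,7-dichlorodecane

The longest continuous carbon chain has 10 atoms, so the parent hydride is decane.
Number the chain so that the substituent locant set {2,7} is lower than {4,9} at the first point of difference.
This places chloro groups at C-2 and C-7.
Putting it together: 2,7-dichlorodecane.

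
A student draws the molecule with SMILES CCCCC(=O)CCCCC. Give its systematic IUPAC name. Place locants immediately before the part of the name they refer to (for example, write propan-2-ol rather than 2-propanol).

decan-5-one

The longest carbon chain that includes the carbonyl has 10 carbons, so the parent hydride is decane.
The principal characteristic group is a ketone (C=O on an internal carbon), named with the suffix -one.
Choose the numbering such that numbering from this end puts the carbonyl group at C-5 rather than C-6.
With this numbering: the carbonyl at C-5.
Assembling the pieces gives decan-5-one.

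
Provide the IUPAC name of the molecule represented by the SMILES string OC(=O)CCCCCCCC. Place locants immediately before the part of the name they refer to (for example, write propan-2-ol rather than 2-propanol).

Counting along the main chain through the –COOH group gives 9 carbons: the parent is nonane.
The highest-priority functional group is a carboxylic acid (terminal –COOH), so the name ends in -oic acid.
Number the chain so that the carboxylic acid carbon is C-1 by definition.
Assembling the pieces gives nonanoic acid.

nonanoic acid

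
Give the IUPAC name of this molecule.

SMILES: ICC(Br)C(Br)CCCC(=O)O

Counting along the main chain through the –COOH group gives 7 carbons: the parent is heptane.
The highest-priority functional group is a carboxylic acid (terminal –COOH), so the name ends in -oic acid.
The numbering direction is chosen so that the carboxylic acid carbon is C-1 by definition.
That gives bromo groups at C-5 and C-6; an iodo group at C-7.
The substituents are ordered alphabetically, ignoring any di-/tri- multipliers.
The name is 5,6-dibromo-7-iodoheptanoic acid.

5,6-dibromo-7-iodoheptanoic acid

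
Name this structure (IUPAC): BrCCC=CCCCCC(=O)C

The longest carbon chain that includes the carbonyl and the multiple bond has 10 carbons, so the parent hydride is decane.
The highest-priority functional group is a ketone (C=O on an internal carbon), so the name ends in -one.
A C=C double bond in the chain gives the infix -ene-.
Number the chain so that numbering from this end puts the carbonyl group at C-2 rather than C-9.
This places the carbonyl at C-2; the double bond between C-7 and C-8; a bromo group at C-10.
Putting it together: 10-bromodec-7-en-2-one.

10-bromodec-7-en-2-one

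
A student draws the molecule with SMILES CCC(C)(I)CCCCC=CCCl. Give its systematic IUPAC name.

Counting along the main chain through the multiple bond gives 10 carbons: the parent is decane.
A C=C double bond in the chain gives the infix -ene-.
Number the chain so that numbering from this end puts the double bond at C-2 rather than C-8.
This places the double bond between C-2 and C-3; a chloro group at C-1; an iodo group at C-8; a methyl group at C-8.
Prefixes are listed alphabetically: chloro, iodo, methyl.
The name is 1-chloro-8-iodo-8-methyldec-2-ene.

1-chloro-8-iodo-8-methyldec-2-ene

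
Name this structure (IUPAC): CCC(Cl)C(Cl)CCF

The parent chain contains 6 carbons (hexane).
Number the chain so that the substituent locant set {1,3,4} is lower than {3,4,6} at the first point of difference.
With this numbering: chloro groups at C-3 and C-4; a fluoro group at C-1.
The substituents are ordered alphabetically, ignoring any di-/tri- multipliers.
Putting it together: 3,4-dichloro-1-fluorohexane.

3,4-dichloro-1-fluorohexane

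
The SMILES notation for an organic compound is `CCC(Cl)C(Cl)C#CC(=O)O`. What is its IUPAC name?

4,5-dichlorohept-2-ynoic acid

Counting along the main chain through the –COOH group and the multiple bond gives 7 carbons: the parent is heptane.
The highest-priority functional group is a carboxylic acid (terminal –COOH), so the name ends in -oic acid.
The chain contains a C≡C triple bond, so the unsaturation ending is -yne.
Choose the numbering such that the carboxylic acid carbon is C-1 by definition.
With this numbering: the triple bond between C-2 and C-3; chloro groups at C-4 and C-5.
Putting it together: 4,5-dichlorohept-2-ynoic acid.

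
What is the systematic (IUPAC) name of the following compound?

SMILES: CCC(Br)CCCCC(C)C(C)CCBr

1,9-dibromo-3,4-dimethylundecane

The longest carbon chain is 11 atoms: the parent is undecane.
Number the chain so that the substituent locant set {1,3,4,9} is lower than {3,8,9,11} at the first point of difference.
With this numbering: bromo groups at C-1 and C-9; methyl groups at C-3 and C-4.
Prefixes are listed alphabetically: bromo, methyl.
The name is 1,9-dibromo-3,4-dimethylundecane.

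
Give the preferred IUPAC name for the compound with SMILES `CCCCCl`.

1-chlorobutane

The parent chain contains 4 carbons (butane).
Choose the numbering such that the substituent locant set {1} is lower than {4} at the first point of difference.
That gives a chloro group at C-1.
Putting it together: 1-chlorobutane.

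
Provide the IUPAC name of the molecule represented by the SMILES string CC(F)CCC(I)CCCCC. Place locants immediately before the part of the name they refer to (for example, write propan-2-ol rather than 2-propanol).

The parent chain contains 10 carbons (decane).
The numbering direction is chosen so that the substituent locant set {2,5} is lower than {6,9} at the first point of difference.
With this numbering: a fluoro group at C-2; an iodo group at C-5.
Prefixes are listed alphabetically: fluoro, iodo.
The name is 2-fluoro-5-iododecane.

2-fluoro-5-iododecane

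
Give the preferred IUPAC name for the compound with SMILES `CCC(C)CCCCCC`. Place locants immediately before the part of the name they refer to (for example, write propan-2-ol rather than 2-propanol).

3-methylnonane

The longest continuous carbon chain has 9 atoms, so the parent hydride is nonane.
Number the chain so that the substituent locant set {3} is lower than {7} at the first point of difference.
This places a methyl group at C-3.
Putting it together: 3-methylnonane.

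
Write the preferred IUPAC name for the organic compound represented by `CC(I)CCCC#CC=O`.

7-iodooct-2-ynal

Counting along the main chain through the –CHO group and the multiple bond gives 8 carbons: the parent is octane.
An aldehyde (terminal –CHO) is the principal characteristic group, giving the suffix -al.
The chain contains a C≡C triple bond, so the unsaturation ending is -yne.
Choose the numbering such that the aldehyde carbon is C-1 by definition.
That gives the triple bond between C-2 and C-3; an iodo group at C-7.
The name is 7-iodooct-2-ynal.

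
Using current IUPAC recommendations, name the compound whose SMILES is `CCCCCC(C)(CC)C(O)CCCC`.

The longest carbon chain that includes the –OH group has 11 carbons, so the parent hydride is undecane.
The principal characteristic group is an alcohol (–OH), named with the suffix -ol.
Number the chain so that numbering from this end puts the hydroxyl group at C-5 rather than C-7.
That gives the hydroxyl at C-5; an ethyl group at C-6; a methyl group at C-6.
Substituent prefixes are cited in alphabetical order (multiplying prefixes like di-/tri- are ignored for ordering).
Assembling the pieces gives 6-ethyl-6-methylundecan-5-ol.

6-ethyl-6-methylundecan-5-ol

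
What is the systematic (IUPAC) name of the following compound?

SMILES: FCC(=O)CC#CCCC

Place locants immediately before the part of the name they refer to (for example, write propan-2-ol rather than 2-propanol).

Counting along the main chain through the carbonyl and the multiple bond gives 8 carbons: the parent is octane.
A ketone (C=O on an internal carbon) is the principal characteristic group, giving the suffix -one.
A C≡C triple bond in the chain gives the infix -yne-.
Choose the numbering such that numbering from this end puts the carbonyl group at C-2 rather than C-7.
This places the carbonyl at C-2; the triple bond between C-4 and C-5; a fluoro group at C-1.
The name is 1-fluorooct-4-yn-2-one.

1-fluorooct-4-yn-2-one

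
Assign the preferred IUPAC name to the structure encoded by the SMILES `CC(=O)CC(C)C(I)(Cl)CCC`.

Counting along the main chain through the carbonyl gives 8 carbons: the parent is octane.
A ketone (C=O on an internal carbon) is the principal characteristic group, giving the suffix -one.
Number the chain so that numbering from this end puts the carbonyl group at C-2 rather than C-7.
With this numbering: the carbonyl at C-2; a chloro group at C-5; an iodo group at C-5; a methyl group at C-4.
Substituent prefixes are cited in alphabetical order (multiplying prefixes like di-/tri- are ignored for ordering).
Putting it together: 5-chloro-5-iodo-4-methyloctan-2-one.

5-chloro-5-iodo-4-methyloctan-2-one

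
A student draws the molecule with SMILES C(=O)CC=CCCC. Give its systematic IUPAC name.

The longest chain bearing the –CHO group and the multiple bond is 7 carbons long (heptane).
The principal characteristic group is an aldehyde (terminal –CHO), named with the suffix -al.
There is one C=C double bond, indicated by the ending -ene.
Choose the numbering such that the aldehyde carbon is C-1 by definition.
That gives the double bond between C-3 and C-4.
The name is hept-3-enal.

hept-3-enal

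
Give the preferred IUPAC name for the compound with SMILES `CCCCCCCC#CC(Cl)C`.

Counting along the main chain through the multiple bond gives 11 carbons: the parent is undecane.
There is one C≡C triple bond, indicated by the ending -yne.
Choose the numbering such that numbering from this end puts the triple bond at C-3 rather than C-8.
That gives the triple bond between C-3 and C-4; a chloro group at C-2.
Putting it together: 2-chloroundec-3-yne.

2-chloroundec-3-yne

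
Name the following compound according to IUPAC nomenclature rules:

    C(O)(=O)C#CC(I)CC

4-iodohex-2-ynoic acid

The longest carbon chain that includes the –COOH group and the multiple bond has 6 carbons, so the parent hydride is hexane.
A carboxylic acid (terminal –COOH) is the principal characteristic group, giving the suffix -oic acid.
The chain contains a C≡C triple bond, so the unsaturation ending is -yne.
Choose the numbering such that the carboxylic acid carbon is C-1 by definition.
With this numbering: the triple bond between C-2 and C-3; an iodo group at C-4.
The name is 4-iodohex-2-ynoic acid.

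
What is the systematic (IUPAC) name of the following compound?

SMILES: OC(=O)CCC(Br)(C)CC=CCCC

4-bromo-4-methyldec-6-enoic acid

The longest carbon chain that includes the –COOH group and the multiple bond has 10 carbons, so the parent hydride is decane.
A carboxylic acid (terminal –COOH) is the principal characteristic group, giving the suffix -oic acid.
There is one C=C double bond, indicated by the ending -ene.
Choose the numbering such that the carboxylic acid carbon is C-1 by definition.
With this numbering: the double bond between C-6 and C-7; a bromo group at C-4; a methyl group at C-4.
Substituent prefixes are cited in alphabetical order (multiplying prefixes like di-/tri- are ignored for ordering).
The name is 4-bromo-4-methyldec-6-enoic acid.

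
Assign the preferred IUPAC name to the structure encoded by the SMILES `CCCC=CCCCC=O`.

The longest chain bearing the –CHO group and the multiple bond is 9 carbons long (nonane).
The principal characteristic group is an aldehyde (terminal –CHO), named with the suffix -al.
There is one C=C double bond, indicated by the ending -ene.
Choose the numbering such that the aldehyde carbon is C-1 by definition.
With this numbering: the double bond between C-5 and C-6.
Putting it together: non-5-enal.

non-5-enal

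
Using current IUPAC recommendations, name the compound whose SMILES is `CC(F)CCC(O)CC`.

The longest chain bearing the –OH group is 7 carbons long (heptane).
The highest-priority functional group is an alcohol (–OH), so the name ends in -ol.
Number the chain so that numbering from this end puts the hydroxyl group at C-3 rather than C-5.
With this numbering: the hydroxyl at C-3; a fluoro group at C-6.
Assembling the pieces gives 6-fluoroheptan-3-ol.

6-fluoroheptan-3-ol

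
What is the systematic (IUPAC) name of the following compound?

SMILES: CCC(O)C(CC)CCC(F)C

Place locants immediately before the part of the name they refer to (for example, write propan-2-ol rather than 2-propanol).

Counting along the main chain through the –OH group gives 8 carbons: the parent is octane.
An alcohol (–OH) is the principal characteristic group, giving the suffix -ol.
Choose the numbering such that numbering from this end puts the hydroxyl group at C-3 rather than C-6.
With this numbering: the hydroxyl at C-3; an ethyl group at C-4; a fluoro group at C-7.
Prefixes are listed alphabetically: ethyl, fluoro.
The name is 4-ethyl-7-fluorooctan-3-ol.

4-ethyl-7-fluorooctan-3-ol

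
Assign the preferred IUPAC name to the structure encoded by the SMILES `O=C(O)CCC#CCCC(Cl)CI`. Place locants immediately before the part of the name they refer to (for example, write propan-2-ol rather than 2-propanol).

8-chloro-9-iodonon-4-ynoic acid

Counting along the main chain through the –COOH group and the multiple bond gives 9 carbons: the parent is nonane.
A carboxylic acid (terminal –COOH) is the principal characteristic group, giving the suffix -oic acid.
There is one C≡C triple bond, indicated by the ending -yne.
Number the chain so that the carboxylic acid carbon is C-1 by definition.
With this numbering: the triple bond between C-4 and C-5; a chloro group at C-8; an iodo group at C-9.
Substituent prefixes are cited in alphabetical order (multiplying prefixes like di-/tri- are ignored for ordering).
Assembling the pieces gives 8-chloro-9-iodonon-4-ynoic acid.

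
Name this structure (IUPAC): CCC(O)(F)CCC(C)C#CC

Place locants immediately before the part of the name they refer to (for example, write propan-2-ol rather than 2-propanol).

The longest carbon chain that includes the –OH group and the multiple bond has 9 carbons, so the parent hydride is nonane.
An alcohol (–OH) is the principal characteristic group, giving the suffix -ol.
The chain contains a C≡C triple bond, so the unsaturation ending is -yne.
The numbering direction is chosen so that numbering from this end puts the hydroxyl group at C-3 rather than C-7.
That gives the hydroxyl at C-3; the triple bond between C-7 and C-8; a fluoro group at C-3; a methyl group at C-6.
Substituent prefixes are cited in alphabetical order (multiplying prefixes like di-/tri- are ignored for ordering).
Putting it together: 3-fluoro-6-methylnon-7-yn-3-ol.

3-fluoro-6-methylnon-7-yn-3-ol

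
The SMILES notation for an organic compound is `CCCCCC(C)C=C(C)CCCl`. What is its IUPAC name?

1-chloro-3,5-dimethyldec-3-ene

Counting along the main chain through the multiple bond gives 10 carbons: the parent is decane.
A C=C double bond in the chain gives the infix -ene-.
Choose the numbering such that numbering from this end puts the double bond at C-3 rather than C-7.
That gives the double bond between C-3 and C-4; a chloro group at C-1; methyl groups at C-3 and C-5.
Prefixes are listed alphabetically: chloro, methyl.
Putting it together: 1-chloro-3,5-dimethyldec-3-ene.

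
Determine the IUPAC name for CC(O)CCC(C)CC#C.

5-methyloct-7-yn-2-ol

Counting along the main chain through the –OH group and the multiple bond gives 8 carbons: the parent is octane.
The principal characteristic group is an alcohol (–OH), named with the suffix -ol.
A C≡C triple bond in the chain gives the infix -yne-.
Choose the numbering such that numbering from this end puts the hydroxyl group at C-2 rather than C-7.
This places the hydroxyl at C-2; the triple bond between C-7 and C-8; a methyl group at C-5.
Putting it together: 5-methyloct-7-yn-2-ol.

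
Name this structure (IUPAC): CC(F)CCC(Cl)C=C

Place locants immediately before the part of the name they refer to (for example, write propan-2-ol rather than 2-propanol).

The longest chain bearing the multiple bond is 7 carbons long (heptane).
There is one C=C double bond, indicated by the ending -ene.
Choose the numbering such that numbering from this end puts the double bond at C-1 rather than C-6.
This places the double bond between C-1 and C-2; a chloro group at C-3; a fluoro group at C-6.
Prefixes are listed alphabetically: chloro, fluoro.
Putting it together: 3-chloro-6-fluorohept-1-ene.

3-chloro-6-fluorohept-1-ene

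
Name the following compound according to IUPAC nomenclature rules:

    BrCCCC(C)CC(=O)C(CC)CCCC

1-bromo-7-ethyl-4-methylundecan-6-one

The longest chain bearing the carbonyl is 11 carbons long (undecane).
The principal characteristic group is a ketone (C=O on an internal carbon), named with the suffix -one.
Choose the numbering such that the substituent locant set {1,4,7} is lower than {5,8,11} at the first point of difference.
This places the carbonyl at C-6; a bromo group at C-1; an ethyl group at C-7; a methyl group at C-4.
The substituents are ordered alphabetically, ignoring any di-/tri- multipliers.
Putting it together: 1-bromo-7-ethyl-4-methylundecan-6-one.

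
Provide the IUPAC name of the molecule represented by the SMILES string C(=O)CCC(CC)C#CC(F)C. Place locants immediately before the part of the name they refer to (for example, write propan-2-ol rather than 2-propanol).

The longest carbon chain that includes the –CHO group and the multiple bond has 8 carbons, so the parent hydride is octane.
An aldehyde (terminal –CHO) is the principal characteristic group, giving the suffix -al.
The chain contains a C≡C triple bond, so the unsaturation ending is -yne.
Choose the numbering such that the aldehyde carbon is C-1 by definition.
That gives the triple bond between C-5 and C-6; an ethyl group at C-4; a fluoro group at C-7.
Prefixes are listed alphabetically: ethyl, fluoro.
The name is 4-ethyl-7-fluorooct-5-ynal.

4-ethyl-7-fluorooct-5-ynal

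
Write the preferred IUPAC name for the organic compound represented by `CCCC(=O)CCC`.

heptan-4-one

The longest carbon chain that includes the carbonyl has 7 carbons, so the parent hydride is heptane.
The principal characteristic group is a ketone (C=O on an internal carbon), named with the suffix -one.
The molecule is symmetric, so either numbering direction gives the same locants.
This places the carbonyl at C-4.
Assembling the pieces gives heptan-4-one.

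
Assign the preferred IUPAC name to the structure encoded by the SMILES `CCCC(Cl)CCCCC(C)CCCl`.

1,8-dichloro-3-methylundecane

The longest continuous carbon chain has 11 atoms, so the parent hydride is undecane.
The numbering direction is chosen so that the substituent locant set {1,3,8} is lower than {4,9,11} at the first point of difference.
This places chloro groups at C-1 and C-8; a methyl group at C-3.
The substituents are ordered alphabetically, ignoring any di-/tri- multipliers.
The name is 1,8-dichloro-3-methylundecane.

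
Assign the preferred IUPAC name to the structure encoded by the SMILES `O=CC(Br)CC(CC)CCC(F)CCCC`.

2-bromo-4-ethyl-7-fluoroundecanal

The longest chain bearing the –CHO group is 11 carbons long (undecane).
An aldehyde (terminal –CHO) is the principal characteristic group, giving the suffix -al.
The numbering direction is chosen so that the aldehyde carbon is C-1 by definition.
With this numbering: a bromo group at C-2; an ethyl group at C-4; a fluoro group at C-7.
Prefixes are listed alphabetically: bromo, ethyl, fluoro.
The name is 2-bromo-4-ethyl-7-fluoroundecanal.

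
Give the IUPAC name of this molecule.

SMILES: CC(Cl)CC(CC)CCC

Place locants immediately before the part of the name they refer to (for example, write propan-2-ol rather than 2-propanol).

The parent chain contains 7 carbons (heptane).
Choose the numbering such that the substituent locant set {2,4} is lower than {4,6} at the first point of difference.
This places a chloro group at C-2; an ethyl group at C-4.
Substituent prefixes are cited in alphabetical order (multiplying prefixes like di-/tri- are ignored for ordering).
The name is 2-chloro-4-ethylheptane.

2-chloro-4-ethylheptane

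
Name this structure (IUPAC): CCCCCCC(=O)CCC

The longest carbon chain that includes the carbonyl has 10 carbons, so the parent hydride is decane.
The principal characteristic group is a ketone (C=O on an internal carbon), named with the suffix -one.
Choose the numbering such that numbering from this end puts the carbonyl group at C-4 rather than C-7.
With this numbering: the carbonyl at C-4.
The name is decan-4-one.

decan-4-one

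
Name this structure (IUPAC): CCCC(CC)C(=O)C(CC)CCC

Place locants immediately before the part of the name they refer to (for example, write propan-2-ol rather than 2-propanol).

4,6-diethylnonan-5-one

Counting along the main chain through the carbonyl gives 9 carbons: the parent is nonane.
A ketone (C=O on an internal carbon) is the principal characteristic group, giving the suffix -one.
Both numbering directions give the same locant set; either may be used.
With this numbering: the carbonyl at C-5; ethyl groups at C-4 and C-6.
Assembling the pieces gives 4,6-diethylnonan-5-one.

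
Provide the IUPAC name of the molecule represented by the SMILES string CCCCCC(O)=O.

The longest carbon chain that includes the –COOH group has 6 carbons, so the parent hydride is hexane.
The principal characteristic group is a carboxylic acid (terminal –COOH), named with the suffix -oic acid.
The numbering direction is chosen so that the carboxylic acid carbon is C-1 by definition.
Putting it together: hexanoic acid.

hexanoic acid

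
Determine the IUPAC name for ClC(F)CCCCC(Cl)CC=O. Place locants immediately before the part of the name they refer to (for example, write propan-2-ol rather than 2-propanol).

Counting along the main chain through the –CHO group gives 8 carbons: the parent is octane.
An aldehyde (terminal –CHO) is the principal characteristic group, giving the suffix -al.
Choose the numbering such that the aldehyde carbon is C-1 by definition.
That gives chloro groups at C-3 and C-8; a fluoro group at C-8.
Substituent prefixes are cited in alphabetical order (multiplying prefixes like di-/tri- are ignored for ordering).
The name is 3,8-dichloro-8-fluorooctanal.

3,8-dichloro-8-fluorooctanal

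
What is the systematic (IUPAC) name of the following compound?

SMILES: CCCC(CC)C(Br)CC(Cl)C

The longest continuous carbon chain has 8 atoms, so the parent hydride is octane.
Choose the numbering such that the substituent locant set {2,4,5} is lower than {4,5,7} at the first point of difference.
With this numbering: a bromo group at C-4; a chloro group at C-2; an ethyl group at C-5.
Substituent prefixes are cited in alphabetical order (multiplying prefixes like di-/tri- are ignored for ordering).
Putting it together: 4-bromo-2-chloro-5-ethyloctane.

4-bromo-2-chloro-5-ethyloctane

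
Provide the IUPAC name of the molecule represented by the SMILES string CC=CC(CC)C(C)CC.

Counting along the main chain through the multiple bond gives 7 carbons: the parent is heptane.
The chain contains a C=C double bond, so the unsaturation ending is -ene.
Choose the numbering such that numbering from this end puts the double bond at C-2 rather than C-5.
That gives the double bond between C-2 and C-3; an ethyl group at C-4; a methyl group at C-5.
Prefixes are listed alphabetically: ethyl, methyl.
Putting it together: 4-ethyl-5-methylhept-2-ene.

4-ethyl-5-methylhept-2-ene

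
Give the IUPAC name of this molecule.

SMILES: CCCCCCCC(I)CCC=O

Counting along the main chain through the –CHO group gives 11 carbons: the parent is undecane.
An aldehyde (terminal –CHO) is the principal characteristic group, giving the suffix -al.
The numbering direction is chosen so that the aldehyde carbon is C-1 by definition.
With this numbering: an iodo group at C-4.
Assembling the pieces gives 4-iodoundecanal.

4-iodoundecanal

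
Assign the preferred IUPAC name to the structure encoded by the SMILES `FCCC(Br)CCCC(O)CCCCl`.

The longest carbon chain that includes the –OH group has 10 carbons, so the parent hydride is decane.
The principal characteristic group is an alcohol (–OH), named with the suffix -ol.
The numbering direction is chosen so that numbering from this end puts the hydroxyl group at C-4 rather than C-7.
This places the hydroxyl at C-4; a bromo group at C-8; a chloro group at C-1; a fluoro group at C-10.
Prefixes are listed alphabetically: bromo, chloro, fluoro.
Putting it together: 8-bromo-1-chloro-10-fluorodecan-4-ol.

8-bromo-1-chloro-10-fluorodecan-4-ol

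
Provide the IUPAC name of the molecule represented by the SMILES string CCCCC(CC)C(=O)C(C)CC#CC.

7-ethyl-5-methylundec-2-yn-6-one

The longest chain bearing the carbonyl and the multiple bond is 11 carbons long (undecane).
A ketone (C=O on an internal carbon) is the principal characteristic group, giving the suffix -one.
There is one C≡C triple bond, indicated by the ending -yne.
The numbering direction is chosen so that numbering from this end puts the triple bond at C-2 rather than C-9.
This places the carbonyl at C-6; the triple bond between C-2 and C-3; an ethyl group at C-7; a methyl group at C-5.
Substituent prefixes are cited in alphabetical order (multiplying prefixes like di-/tri- are ignored for ordering).
Assembling the pieces gives 7-ethyl-5-methylundec-2-yn-6-one.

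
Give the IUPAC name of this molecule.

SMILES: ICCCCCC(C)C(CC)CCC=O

4-ethyl-10-iodo-5-methyldecanal

The longest chain bearing the –CHO group is 10 carbons long (decane).
The principal characteristic group is an aldehyde (terminal –CHO), named with the suffix -al.
Choose the numbering such that the aldehyde carbon is C-1 by definition.
With this numbering: an ethyl group at C-4; an iodo group at C-10; a methyl group at C-5.
Substituent prefixes are cited in alphabetical order (multiplying prefixes like di-/tri- are ignored for ordering).
Putting it together: 4-ethyl-10-iodo-5-methyldecanal.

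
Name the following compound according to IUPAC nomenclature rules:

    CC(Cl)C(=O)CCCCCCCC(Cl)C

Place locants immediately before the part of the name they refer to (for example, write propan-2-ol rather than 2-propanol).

The longest carbon chain that includes the carbonyl has 12 carbons, so the parent hydride is dodecane.
A ketone (C=O on an internal carbon) is the principal characteristic group, giving the suffix -one.
The numbering direction is chosen so that numbering from this end puts the carbonyl group at C-3 rather than C-10.
This places the carbonyl at C-3; chloro groups at C-2 and C-11.
The name is 2,11-dichlorododecan-3-one.

2,11-dichlorododecan-3-one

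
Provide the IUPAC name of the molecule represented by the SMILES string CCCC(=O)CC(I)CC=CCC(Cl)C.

11-chloro-6-iodododec-8-en-4-one

The longest carbon chain that includes the carbonyl and the multiple bond has 12 carbons, so the parent hydride is dodecane.
The highest-priority functional group is a ketone (C=O on an internal carbon), so the name ends in -one.
A C=C double bond in the chain gives the infix -ene-.
Choose the numbering such that numbering from this end puts the carbonyl group at C-4 rather than C-9.
That gives the carbonyl at C-4; the double bond between C-8 and C-9; a chloro group at C-11; an iodo group at C-6.
Substituent prefixes are cited in alphabetical order (multiplying prefixes like di-/tri- are ignored for ordering).
Assembling the pieces gives 11-chloro-6-iodododec-8-en-4-one.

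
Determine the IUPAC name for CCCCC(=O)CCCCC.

The longest carbon chain that includes the carbonyl has 10 carbons, so the parent hydride is decane.
The principal characteristic group is a ketone (C=O on an internal carbon), named with the suffix -one.
Choose the numbering such that numbering from this end puts the carbonyl group at C-5 rather than C-6.
This places the carbonyl at C-5.
The name is decan-5-one.

decan-5-one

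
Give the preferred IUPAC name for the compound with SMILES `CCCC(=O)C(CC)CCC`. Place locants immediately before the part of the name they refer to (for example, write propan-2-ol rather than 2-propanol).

Counting along the main chain through the carbonyl gives 8 carbons: the parent is octane.
The principal characteristic group is a ketone (C=O on an internal carbon), named with the suffix -one.
The numbering direction is chosen so that numbering from this end puts the carbonyl group at C-4 rather than C-5.
This places the carbonyl at C-4; an ethyl group at C-5.
The name is 5-ethyloctan-4-one.

5-ethyloctan-4-one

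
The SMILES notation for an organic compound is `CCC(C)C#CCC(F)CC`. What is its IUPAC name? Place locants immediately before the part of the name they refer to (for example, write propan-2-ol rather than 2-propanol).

The longest carbon chain that includes the multiple bond has 9 carbons, so the parent hydride is nonane.
There is one C≡C triple bond, indicated by the ending -yne.
The numbering direction is chosen so that numbering from this end puts the triple bond at C-4 rather than C-5.
With this numbering: the triple bond between C-4 and C-5; a fluoro group at C-7; a methyl group at C-3.
Prefixes are listed alphabetically: fluoro, methyl.
Assembling the pieces gives 7-fluoro-3-methylnon-4-yne.

7-fluoro-3-methylnon-4-yne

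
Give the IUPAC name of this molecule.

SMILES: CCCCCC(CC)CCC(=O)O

Counting along the main chain through the –COOH group gives 9 carbons: the parent is nonane.
The highest-priority functional group is a carboxylic acid (terminal –COOH), so the name ends in -oic acid.
Number the chain so that the carboxylic acid carbon is C-1 by definition.
This places an ethyl group at C-4.
Putting it together: 4-ethylnonanoic acid.

4-ethylnonanoic acid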